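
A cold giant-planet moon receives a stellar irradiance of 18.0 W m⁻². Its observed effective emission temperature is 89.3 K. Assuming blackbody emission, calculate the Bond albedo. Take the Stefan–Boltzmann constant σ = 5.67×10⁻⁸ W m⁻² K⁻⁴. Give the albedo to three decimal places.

0.199

Rearranging the radiative balance, α = 1 − 4σT⁴/S.
4σT⁴ = 4·5.67×10⁻⁸·(89.3)⁴ = 14.42 W m⁻².
1−α = 14.42/18.00 = 0.8013, so α = 0.1987.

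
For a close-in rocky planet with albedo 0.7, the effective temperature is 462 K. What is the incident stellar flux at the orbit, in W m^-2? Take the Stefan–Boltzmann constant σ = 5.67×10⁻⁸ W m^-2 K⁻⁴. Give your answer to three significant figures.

From S(1−α)/4 = σT⁴: S = 4σT⁴/(1−α).
σT⁴ = 5.67×10⁻⁸·(462)⁴ = 2583 W m^-2.
So S = 4×2583/(1−0.7) = 34440 W m^-2.

34400 W m^-2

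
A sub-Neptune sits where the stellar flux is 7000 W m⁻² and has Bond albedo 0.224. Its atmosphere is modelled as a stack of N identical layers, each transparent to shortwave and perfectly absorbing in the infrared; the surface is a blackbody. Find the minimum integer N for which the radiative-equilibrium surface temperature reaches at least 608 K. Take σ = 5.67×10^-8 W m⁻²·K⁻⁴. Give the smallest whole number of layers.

5

Top-of-atmosphere balance: σT_e⁴ = S(1−α)/4 = 1358 W m⁻² → T_e = 393.4 K.
Need (N+1)T_e⁴ ≥ T_s⁴, i.e. N+1 ≥ (608/393.4)⁴ = 5.706.
The minimum whole number is N = 5.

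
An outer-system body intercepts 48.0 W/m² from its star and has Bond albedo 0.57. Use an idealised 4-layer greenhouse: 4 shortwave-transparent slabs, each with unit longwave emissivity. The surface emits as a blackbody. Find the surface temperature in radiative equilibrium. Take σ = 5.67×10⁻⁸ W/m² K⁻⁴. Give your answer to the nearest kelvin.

The effective emission temperature is T_e = [S(1−α)/(4σ)]^¼ = 97.67 K.
For an N-layer opaque stack, T_s⁴ = (N+1)T_e⁴, hence T_s = (5)^(1/4)×97.67 K = 146.1 K.

146 K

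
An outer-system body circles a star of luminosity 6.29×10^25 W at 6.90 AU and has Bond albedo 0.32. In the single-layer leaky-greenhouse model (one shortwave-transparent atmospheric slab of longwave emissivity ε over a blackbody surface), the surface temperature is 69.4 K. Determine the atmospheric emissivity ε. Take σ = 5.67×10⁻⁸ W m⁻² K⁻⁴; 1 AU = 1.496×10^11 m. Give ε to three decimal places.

Orbital distance: d = 6.90 AU = 1.032×10^12 m.
Spreading L over a sphere of radius d: S = 6.29×10^25/(4π·1.03×10^12²) = 4.698 W m⁻².
First, T_e = [4.698·(1−0.32)/(4σ)]^(1/4) = 61.26 K.
Inverting T_s⁴ = 2T_e⁴/(2−ε): (T_e/T_s)⁴ = 0.6072, so ε = 2(1 − 0.6072) = 0.7857.

0.786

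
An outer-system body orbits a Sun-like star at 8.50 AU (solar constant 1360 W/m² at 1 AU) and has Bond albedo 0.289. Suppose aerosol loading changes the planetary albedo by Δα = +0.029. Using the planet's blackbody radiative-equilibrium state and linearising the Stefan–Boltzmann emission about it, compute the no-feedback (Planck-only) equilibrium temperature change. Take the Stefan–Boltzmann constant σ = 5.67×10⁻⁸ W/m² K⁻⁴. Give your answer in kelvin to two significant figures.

-0.89 kelvin

Flux at the orbit: S = 1360/(8.50)² = 18.82 W/m².
Unperturbed T_e = [18.82·(1−0.289)/(4σ)]^¼ = 87.65 K.
ΔF = −(S/4)Δα = −(18.82/4)×(+0.029) = -0.1365 W/m².
Planck response: λ_P = 4σT_e³ = 4·5.67×10⁻⁸·(87.65)³ = 0.1527 W/m²/K.
ΔT₀ = ΔF/λ_P = -0.1365/0.1527 = -0.894 K.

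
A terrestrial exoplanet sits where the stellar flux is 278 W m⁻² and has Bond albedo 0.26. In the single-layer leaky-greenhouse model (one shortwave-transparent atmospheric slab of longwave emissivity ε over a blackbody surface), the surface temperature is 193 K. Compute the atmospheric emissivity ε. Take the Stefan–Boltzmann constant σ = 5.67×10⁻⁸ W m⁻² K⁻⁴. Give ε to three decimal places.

Effective temperature: T_e = [S(1−α)/(4σ)]^(1/4) = 173.5 K.
Inverting T_s⁴ = 2T_e⁴/(2−ε): (T_e/T_s)⁴ = 0.6537, so ε = 2(1 − 0.6537) = 0.6925.

0.693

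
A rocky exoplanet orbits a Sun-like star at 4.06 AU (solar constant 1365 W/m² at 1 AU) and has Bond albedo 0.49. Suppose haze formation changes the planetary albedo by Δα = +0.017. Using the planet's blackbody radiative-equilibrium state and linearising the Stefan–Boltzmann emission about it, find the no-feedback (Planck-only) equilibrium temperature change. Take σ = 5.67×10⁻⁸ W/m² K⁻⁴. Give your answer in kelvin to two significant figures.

-0.97 K

By the inverse-square law, S = 1365/4.06² = 82.81 W/m².
Unperturbed T_e = [82.81·(1−0.49)/(4σ)]^¼ = 116.8 K.
The change in absorbed flux is Δ[S(1−α)/4] = −SΔα/4 = -0.3519 W/m².
Linearising σT⁴ gives d(σT⁴)/dT = 4σT_e³ = 0.3615 W/m² per K.
ΔT₀ = ΔF/λ_P = -0.3519/0.3615 = -0.973 K.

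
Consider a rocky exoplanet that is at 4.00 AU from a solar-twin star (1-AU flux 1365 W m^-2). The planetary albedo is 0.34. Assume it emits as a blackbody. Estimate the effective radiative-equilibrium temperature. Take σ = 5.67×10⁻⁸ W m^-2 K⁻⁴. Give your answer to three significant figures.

126 K

Flux at the orbit: S = 1365/(4.00)² = 85.31 W m^-2.
Averaging over the sphere, the absorbed flux is S(1−α)/4 = 14.08 W m^-2.
In equilibrium σT⁴ equals this, so T = 125.5 K.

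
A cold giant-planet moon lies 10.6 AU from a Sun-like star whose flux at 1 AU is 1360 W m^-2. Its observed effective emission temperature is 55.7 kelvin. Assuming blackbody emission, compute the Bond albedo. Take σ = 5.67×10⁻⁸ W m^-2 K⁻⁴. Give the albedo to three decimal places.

By the inverse-square law, S = 1360/10.6² = 12.10 W m^-2.
Energy balance: S(1−α)/4 = σT⁴, so 1−α = 4σT⁴/S.
σT⁴ = 0.5458 W m^-2, so 4σT⁴ = 2.183 W m^-2.
1−α = 2.183/12.10 = 0.1804, so α = 0.8196.

0.820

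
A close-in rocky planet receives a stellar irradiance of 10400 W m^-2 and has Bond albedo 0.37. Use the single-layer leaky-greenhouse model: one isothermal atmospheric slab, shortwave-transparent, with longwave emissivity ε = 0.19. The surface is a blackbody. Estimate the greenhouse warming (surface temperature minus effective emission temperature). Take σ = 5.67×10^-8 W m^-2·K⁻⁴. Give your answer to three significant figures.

At the top of the atmosphere, σT_e⁴ = S(1−α)/4 = 1638 W m^-2, giving T_e = 412.3 K.
For a single slab of emissivity ε, T_s⁴ = 2T_e⁴/(2−ε); thus T_s = 412.3·(1.105)^(1/4) = 422.7 K.
The atmosphere warms the surface by 10.42 K.

10.4 K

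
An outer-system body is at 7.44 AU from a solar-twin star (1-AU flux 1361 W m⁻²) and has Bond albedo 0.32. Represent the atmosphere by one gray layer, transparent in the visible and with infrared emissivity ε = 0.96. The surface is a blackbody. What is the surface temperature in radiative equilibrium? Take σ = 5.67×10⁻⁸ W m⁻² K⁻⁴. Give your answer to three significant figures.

Flux at the orbit: S = 1361/(7.44)² = 24.59 W m⁻².
The planet radiates to space at T_e = [S(1−α)/(4σ)]^(1/4) = 92.66 K.
For a single slab of emissivity ε, T_s⁴ = 2T_e⁴/(2−ε); thus T_s = 92.66·(1.923)^(1/4) = 109.1 K.

109 K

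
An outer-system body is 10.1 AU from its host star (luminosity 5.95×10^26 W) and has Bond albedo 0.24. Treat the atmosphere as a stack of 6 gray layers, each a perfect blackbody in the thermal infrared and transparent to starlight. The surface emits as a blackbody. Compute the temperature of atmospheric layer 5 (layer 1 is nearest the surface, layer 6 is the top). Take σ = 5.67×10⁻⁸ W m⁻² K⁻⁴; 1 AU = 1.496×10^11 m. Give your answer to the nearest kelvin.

d = 10.1 × 1.496×10^11 m = 1.511×10^12 m.
Spreading L over a sphere of radius d: S = 5.95×10^26/(4π·1.51×10^12²) = 20.74 W m⁻².
The effective emission temperature is T_e = [S(1−α)/(4σ)]^¼ = 91.30 K.
In the N-layer model, layer k (counted from the surface) has T_k = (N+1−k)^(1/4)·T_e.
With k = 5: T_5 = (6+1−5)^¼·91.30 K = 108.6 K.

109 K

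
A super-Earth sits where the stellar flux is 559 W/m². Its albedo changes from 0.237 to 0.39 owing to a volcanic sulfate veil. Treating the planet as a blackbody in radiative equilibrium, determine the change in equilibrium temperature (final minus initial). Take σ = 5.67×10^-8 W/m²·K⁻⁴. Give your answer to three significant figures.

-11.3 K

With α = 0.237, T₁ = 208.2 K.
After:  T₂ = [559.0·0.61/(4σ)]^(1/4) = 196.9 K.
ΔT = T₂ − T₁ = -11.33 K.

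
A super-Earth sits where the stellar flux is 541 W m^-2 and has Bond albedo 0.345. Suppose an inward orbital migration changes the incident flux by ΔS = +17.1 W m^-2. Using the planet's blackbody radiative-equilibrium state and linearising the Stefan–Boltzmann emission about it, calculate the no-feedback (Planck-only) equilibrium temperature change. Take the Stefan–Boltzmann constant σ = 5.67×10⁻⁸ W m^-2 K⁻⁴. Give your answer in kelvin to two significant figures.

Reference equilibrium: T_e = [S(1−α)/(4σ)]^(1/4) = 198.8 K.
Only a fraction (1−α) is absorbed and it's spread over 4πR², so ΔF = (1−α)ΔS/4 = 2.800 W m^-2.
Planck response: λ_P = 4σT_e³ = 4·5.67×10⁻⁸·(198.8)³ = 1.782 W m^-2/K.
Hence the no-feedback warming is ΔF/(4σT_e³) = 1.57 K.

1.6 kelvin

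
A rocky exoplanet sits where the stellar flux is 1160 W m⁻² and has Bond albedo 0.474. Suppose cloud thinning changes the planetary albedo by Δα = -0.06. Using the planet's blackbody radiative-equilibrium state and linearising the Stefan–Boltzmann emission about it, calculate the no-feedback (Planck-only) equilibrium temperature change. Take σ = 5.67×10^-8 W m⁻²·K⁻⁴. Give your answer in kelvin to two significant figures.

6.5 kelvin

Unperturbed T_e = [1160·(1−0.474)/(4σ)]^¼ = 227.7 K.
ΔF = −(S/4)Δα = −(1160/4)×(-0.06) = 17.40 W m⁻².
Linearising σT⁴ gives d(σT⁴)/dT = 4σT_e³ = 2.679 W m⁻² per K.
ΔT₀ = ΔF/λ_P = 17.40/2.679 = 6.49 K.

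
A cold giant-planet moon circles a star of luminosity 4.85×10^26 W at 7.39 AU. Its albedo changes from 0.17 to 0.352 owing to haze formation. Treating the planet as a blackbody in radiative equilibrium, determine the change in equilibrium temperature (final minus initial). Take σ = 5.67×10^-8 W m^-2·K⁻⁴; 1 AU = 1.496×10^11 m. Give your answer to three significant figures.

-6.22 kelvin

Orbital distance: d = 7.39 AU = 1.106×10^12 m.
Flux at the orbit: S = L/(4πd²) = 4.85×10^26/(4π·(1.11×10^12)²) = 31.58 W m^-2.
Initial: T₁ = [S(1−0.17)/(4σ)]^(1/4) = 103.7 K.
After:  T₂ = [31.58·0.648/(4σ)]^(1/4) = 97.46 K.
ΔT = T₂ − T₁ = -6.222 K.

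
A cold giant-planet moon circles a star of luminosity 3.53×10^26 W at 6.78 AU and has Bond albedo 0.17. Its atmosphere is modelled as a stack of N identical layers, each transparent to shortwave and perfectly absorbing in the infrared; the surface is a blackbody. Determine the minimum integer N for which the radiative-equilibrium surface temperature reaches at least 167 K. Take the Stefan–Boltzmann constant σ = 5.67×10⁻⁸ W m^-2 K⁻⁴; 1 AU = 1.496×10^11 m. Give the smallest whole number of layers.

d = 6.78 × 1.496×10^11 m = 1.014×10^12 m.
S = L/(4πd²) = 27.31 W m^-2.
The effective emission temperature is T_e = [S(1−α)/(4σ)]^¼ = 99.98 K.
T_s = (N+1)^(1/4)·T_e ≥ 167 K requires N+1 ≥ (T_s/T_e)⁴ = (167/99.98)⁴ = 7.784.
Rounding up, N = 7.

7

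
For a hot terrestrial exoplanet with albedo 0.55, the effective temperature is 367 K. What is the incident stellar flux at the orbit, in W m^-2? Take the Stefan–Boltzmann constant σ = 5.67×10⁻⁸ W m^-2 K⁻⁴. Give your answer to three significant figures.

9140 W m^-2

From S(1−α)/4 = σT⁴: S = 4σT⁴/(1−α).
σT⁴ = 5.67×10⁻⁸·(367)⁴ = 1029 W m^-2.
S = 4·1029/0.45 = 9143 W m^-2.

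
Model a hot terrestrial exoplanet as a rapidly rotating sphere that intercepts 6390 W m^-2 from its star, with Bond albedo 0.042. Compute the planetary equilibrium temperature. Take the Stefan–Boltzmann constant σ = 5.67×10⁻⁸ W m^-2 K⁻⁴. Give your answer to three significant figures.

Absorbed flux (global mean): S(1−α)/4 = 6390·0.958/4 = 1530 W m^-2.
Balancing against σT⁴: T = (1530/5.67×10⁻⁸)^(1/4) = 405.3 K.

405 K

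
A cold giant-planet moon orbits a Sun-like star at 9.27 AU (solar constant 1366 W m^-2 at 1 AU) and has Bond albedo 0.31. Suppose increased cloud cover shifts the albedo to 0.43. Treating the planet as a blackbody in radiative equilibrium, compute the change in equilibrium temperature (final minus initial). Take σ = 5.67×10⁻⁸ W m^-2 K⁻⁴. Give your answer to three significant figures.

By the inverse-square law, S = 1366/9.27² = 15.90 W m^-2.
Before: T₁ = [15.90·0.69/(4σ)]^(1/4) = 83.39 K.
With α = 0.43, T₂ = 79.50 K.
Change: 79.50 − 83.39 = -3.889 K.

-3.89 kelvin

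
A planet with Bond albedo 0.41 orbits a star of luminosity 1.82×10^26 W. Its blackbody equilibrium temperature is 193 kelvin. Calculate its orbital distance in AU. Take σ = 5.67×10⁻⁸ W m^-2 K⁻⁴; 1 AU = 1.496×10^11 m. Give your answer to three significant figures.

Energy balance gives S = 4σT⁴/(1−α) = 533.4 W m^-2.
S = L/(4πd²) → d = √(L/4πS) = √(1.82×10^26/(4π·533.4)) = 1.648×10^11 m = 1.102 AU.

1.10 AU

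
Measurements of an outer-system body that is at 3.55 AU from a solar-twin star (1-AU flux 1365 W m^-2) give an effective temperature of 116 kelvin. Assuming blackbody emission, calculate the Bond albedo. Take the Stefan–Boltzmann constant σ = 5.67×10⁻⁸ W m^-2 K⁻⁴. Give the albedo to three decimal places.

0.621

Irradiance scales as 1/d², so S = 1365 W m^-2 × (1/3.55)² = 108.3 W m^-2.
Energy balance: S(1−α)/4 = σT⁴, so 1−α = 4σT⁴/S.
σT⁴ = 10.27 W m^-2, so 4σT⁴ = 41.07 W m^-2.
1−α = 41.07/108.3 = 0.3791, so α = 0.6209.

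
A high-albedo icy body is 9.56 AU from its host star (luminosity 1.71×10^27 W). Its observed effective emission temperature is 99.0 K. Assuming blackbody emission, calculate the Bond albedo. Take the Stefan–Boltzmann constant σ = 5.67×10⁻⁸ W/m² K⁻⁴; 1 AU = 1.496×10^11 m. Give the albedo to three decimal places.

Orbital distance: d = 9.56 AU = 1.430×10^12 m.
Spreading L over a sphere of radius d: S = 1.71×10^27/(4π·1.43×10^12²) = 66.53 W/m².
Rearranging the radiative balance, α = 1 − 4σT⁴/S.
4σT⁴ = 4·5.67×10⁻⁸·(99.0)⁴ = 21.79 W/m².
Hence α = 1 − 21.79/66.53 = 0.6725.

0.673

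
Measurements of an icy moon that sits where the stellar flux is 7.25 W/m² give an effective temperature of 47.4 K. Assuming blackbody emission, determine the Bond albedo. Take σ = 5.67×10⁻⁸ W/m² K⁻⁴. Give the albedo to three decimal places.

Energy balance: S(1−α)/4 = σT⁴, so 1−α = 4σT⁴/S.
σT⁴ = 0.2862 W/m², so 4σT⁴ = 1.145 W/m².
1−α = 1.145/7.250 = 0.1579, so α = 0.8421.

0.842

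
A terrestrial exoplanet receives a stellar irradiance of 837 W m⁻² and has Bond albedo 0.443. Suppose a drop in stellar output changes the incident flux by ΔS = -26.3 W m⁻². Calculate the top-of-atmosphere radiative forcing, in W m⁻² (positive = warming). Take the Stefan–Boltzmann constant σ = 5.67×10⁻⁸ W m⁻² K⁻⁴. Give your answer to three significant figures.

-3.66 W m⁻²

Only a fraction (1−α) is absorbed and it's spread over 4πR², so ΔF = (1−α)ΔS/4 = -3.662 W m⁻².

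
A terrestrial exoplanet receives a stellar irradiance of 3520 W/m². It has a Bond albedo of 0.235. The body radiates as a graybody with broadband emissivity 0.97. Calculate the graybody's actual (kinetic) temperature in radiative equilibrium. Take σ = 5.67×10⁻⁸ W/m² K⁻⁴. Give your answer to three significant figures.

333 K

Averaging over the sphere, the absorbed flux is S(1−α)/4 = 673.2 W/m².
Radiative balance εσT⁴ = 673.2 gives T = [673.2/(0.97·σ)]^(1/4) = 332.6 K.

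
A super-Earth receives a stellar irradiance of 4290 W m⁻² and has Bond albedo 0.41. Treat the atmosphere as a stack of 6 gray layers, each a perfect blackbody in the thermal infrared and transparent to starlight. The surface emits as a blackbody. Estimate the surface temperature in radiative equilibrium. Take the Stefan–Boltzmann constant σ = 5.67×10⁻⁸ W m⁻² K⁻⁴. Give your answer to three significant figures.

The effective emission temperature is T_e = [S(1−α)/(4σ)]^¼ = 325.0 K.
Layer-by-layer balance gives σT_s⁴ = (N+1)σT_e⁴, so T_s = 7^¼·325.0 = 528.7 K.

529 K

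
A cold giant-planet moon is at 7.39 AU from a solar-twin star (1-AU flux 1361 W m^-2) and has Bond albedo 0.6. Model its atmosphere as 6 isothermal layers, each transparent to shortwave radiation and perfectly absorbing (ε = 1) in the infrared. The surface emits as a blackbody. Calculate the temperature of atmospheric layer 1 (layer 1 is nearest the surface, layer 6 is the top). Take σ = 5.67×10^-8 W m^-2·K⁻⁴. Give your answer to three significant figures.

Flux at the orbit: S = 1361/(7.39)² = 24.92 W m^-2.
OLR = S(1−α)/4 = 2.492 W m^-2; the top layer radiates at T_e = 81.42 K.
Each opaque layer satisfies 2T_j⁴ = T_{j−1}⁴ + T_{j+1}⁴, giving T_k⁴ = (N+1−k)T_e⁴.
With k = 1: T_1 = (6+1−1)^¼·81.42 K = 127.4 K.

127 K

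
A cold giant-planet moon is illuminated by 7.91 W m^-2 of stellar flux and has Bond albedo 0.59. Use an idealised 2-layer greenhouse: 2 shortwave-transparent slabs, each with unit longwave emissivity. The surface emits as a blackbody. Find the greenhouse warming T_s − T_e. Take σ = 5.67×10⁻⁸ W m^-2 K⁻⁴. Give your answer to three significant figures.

19.4 kelvin

OLR = S(1−α)/4 = 0.8108 W m^-2; the top layer radiates at T_e = 61.49 K.
Surface: T_s = (3)^¼·T_e = 80.93 K.
Warming: T_s − T_e = 19.44 K.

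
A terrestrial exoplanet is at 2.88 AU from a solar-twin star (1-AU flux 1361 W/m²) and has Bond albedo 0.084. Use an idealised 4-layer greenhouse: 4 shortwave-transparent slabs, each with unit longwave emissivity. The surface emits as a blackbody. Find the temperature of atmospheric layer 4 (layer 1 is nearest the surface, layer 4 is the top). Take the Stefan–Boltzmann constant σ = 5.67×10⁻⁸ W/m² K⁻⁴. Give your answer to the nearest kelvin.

160 K

By the inverse-square law, S = 1361/2.88² = 164.1 W/m².
OLR = S(1−α)/4 = 37.58 W/m²; the top layer radiates at T_e = 160.4 K.
Each opaque layer satisfies 2T_j⁴ = T_{j−1}⁴ + T_{j+1}⁴, giving T_k⁴ = (N+1−k)T_e⁴.
T_4 = (1)^(1/4)·160.4 = 160.4 K.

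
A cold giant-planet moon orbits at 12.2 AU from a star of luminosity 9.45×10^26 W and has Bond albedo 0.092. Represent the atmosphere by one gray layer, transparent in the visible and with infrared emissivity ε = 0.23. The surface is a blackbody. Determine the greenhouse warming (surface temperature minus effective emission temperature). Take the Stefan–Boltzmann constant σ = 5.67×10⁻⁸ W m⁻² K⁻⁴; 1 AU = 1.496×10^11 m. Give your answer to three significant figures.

3.02 K

Orbital distance: d = 12.2 AU = 1.825×10^12 m.
Flux at the orbit: S = L/(4πd²) = 9.45×10^26/(4π·(1.83×10^12)²) = 22.58 W m⁻².
At the top of the atmosphere, σT_e⁴ = S(1−α)/4 = 5.125 W m⁻², giving T_e = 97.50 K.
For a single slab of emissivity ε, T_s⁴ = 2T_e⁴/(2−ε); thus T_s = 97.50·(1.13)^(1/4) = 100.5 K.
Greenhouse warming: T_s − T_e = 3.024 K.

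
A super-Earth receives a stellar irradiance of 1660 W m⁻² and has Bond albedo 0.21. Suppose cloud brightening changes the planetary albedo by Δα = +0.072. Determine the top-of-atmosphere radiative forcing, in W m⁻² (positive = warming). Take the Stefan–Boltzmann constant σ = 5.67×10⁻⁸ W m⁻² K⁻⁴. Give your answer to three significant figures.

TOA radiative forcing: ΔF = −S·Δα/4 = −1660·(+0.072)/4 = -29.88 W m⁻².

-29.9 W m⁻²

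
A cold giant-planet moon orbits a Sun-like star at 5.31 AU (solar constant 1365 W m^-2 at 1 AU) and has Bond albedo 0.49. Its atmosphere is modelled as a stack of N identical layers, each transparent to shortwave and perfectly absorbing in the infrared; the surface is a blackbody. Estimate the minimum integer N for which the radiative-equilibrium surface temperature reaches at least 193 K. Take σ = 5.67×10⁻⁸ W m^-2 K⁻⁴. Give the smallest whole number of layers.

12

Irradiance scales as 1/d², so S = 1365 W m^-2 × (1/5.31)² = 48.41 W m^-2.
The effective emission temperature is T_e = [S(1−α)/(4σ)]^¼ = 102.1 K.
T_s = (N+1)^(1/4)·T_e ≥ 193 K requires N+1 ≥ (T_s/T_e)⁴ = (193/102.1)⁴ = 12.746.
Rounding up, N = 12.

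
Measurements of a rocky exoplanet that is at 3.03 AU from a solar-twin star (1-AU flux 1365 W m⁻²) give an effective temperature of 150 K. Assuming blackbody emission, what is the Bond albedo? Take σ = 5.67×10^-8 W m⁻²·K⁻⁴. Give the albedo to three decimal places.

0.228

Irradiance scales as 1/d², so S = 1365 W m⁻² × (1/3.03)² = 148.7 W m⁻².
Energy balance: S(1−α)/4 = σT⁴, so 1−α = 4σT⁴/S.
4σT⁴ = 4·5.67×10⁻⁸·(150)⁴ = 114.8 W m⁻².
Hence α = 1 − 114.8/148.7 = 0.2277.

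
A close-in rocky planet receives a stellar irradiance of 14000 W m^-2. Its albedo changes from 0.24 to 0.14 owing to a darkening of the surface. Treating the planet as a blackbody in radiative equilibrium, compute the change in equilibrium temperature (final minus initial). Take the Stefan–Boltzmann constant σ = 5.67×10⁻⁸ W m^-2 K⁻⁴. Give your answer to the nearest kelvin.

15 K

With α = 0.24, T₁ = 465.4 K.
After:  T₂ = [14000·0.86/(4σ)]^(1/4) = 480.0 K.
Change: 480.0 − 465.4 = 14.61 K.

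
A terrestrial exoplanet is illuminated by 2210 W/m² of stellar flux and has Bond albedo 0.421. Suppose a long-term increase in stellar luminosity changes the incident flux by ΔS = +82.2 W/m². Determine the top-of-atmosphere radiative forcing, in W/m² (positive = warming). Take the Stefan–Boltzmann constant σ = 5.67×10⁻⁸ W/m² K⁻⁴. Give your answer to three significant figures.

11.9 W/m²

Only a fraction (1−α) is absorbed and it's spread over 4πR², so ΔF = (1−α)ΔS/4 = 11.90 W/m².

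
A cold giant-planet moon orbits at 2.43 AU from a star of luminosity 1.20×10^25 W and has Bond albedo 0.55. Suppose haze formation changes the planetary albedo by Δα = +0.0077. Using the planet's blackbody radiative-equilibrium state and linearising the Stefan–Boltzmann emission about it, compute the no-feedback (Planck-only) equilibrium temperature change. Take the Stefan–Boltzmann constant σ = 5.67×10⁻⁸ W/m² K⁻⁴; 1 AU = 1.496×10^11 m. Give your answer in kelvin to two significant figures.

Orbital distance: d = 2.43 AU = 3.635×10^11 m.
S = L/(4πd²) = 7.226 W/m².
The baseline emission temperature is T_e = 61.53 K.
The change in absorbed flux is Δ[S(1−α)/4] = −SΔα/4 = -0.01391 W/m².
Linearising σT⁴ gives d(σT⁴)/dT = 4σT_e³ = 0.05284 W/m² per K.
So ΔT₀ = -0.01391/0.05284 = -0.263 K.

-0.26 K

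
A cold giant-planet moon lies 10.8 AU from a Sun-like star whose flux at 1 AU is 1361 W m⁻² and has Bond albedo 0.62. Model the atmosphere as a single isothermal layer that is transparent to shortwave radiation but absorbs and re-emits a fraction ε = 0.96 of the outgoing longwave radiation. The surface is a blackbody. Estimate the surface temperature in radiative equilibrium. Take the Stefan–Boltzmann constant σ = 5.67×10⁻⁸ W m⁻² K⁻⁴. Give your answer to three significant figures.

By the inverse-square law, S = 1361/10.8² = 11.67 W m⁻².
The planet radiates to space at T_e = [S(1−α)/(4σ)]^(1/4) = 66.49 K.
Surface balance with a leaky layer gives σT_s⁴ = σT_e⁴·2/(2−ε), so T_s = T_e·[2/(2−0.96)]^(1/4) = 78.30 K.

78.3 K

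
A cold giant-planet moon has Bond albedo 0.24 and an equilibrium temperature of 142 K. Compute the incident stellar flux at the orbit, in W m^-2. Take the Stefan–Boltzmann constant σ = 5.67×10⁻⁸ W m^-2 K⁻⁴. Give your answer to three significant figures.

121 W m^-2

Invert the energy balance for S: S = 4σT⁴/(1−α).
The emitted flux is σT⁴ = 23.05 W m^-2.
So S = 4×23.05/(1−0.24) = 121.3 W m^-2.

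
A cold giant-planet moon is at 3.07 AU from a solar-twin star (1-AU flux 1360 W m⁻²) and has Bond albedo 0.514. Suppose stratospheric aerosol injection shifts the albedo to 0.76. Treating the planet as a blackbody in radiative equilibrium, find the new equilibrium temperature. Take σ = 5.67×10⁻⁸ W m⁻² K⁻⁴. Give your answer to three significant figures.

Flux at the orbit: S = 1360/(3.07)² = 144.3 W m⁻².
T₂ = [S(1−α₂)/(4σ)]^(1/4) = [144.3·0.24/(4σ)]^(1/4) = 111.2 K.

111 K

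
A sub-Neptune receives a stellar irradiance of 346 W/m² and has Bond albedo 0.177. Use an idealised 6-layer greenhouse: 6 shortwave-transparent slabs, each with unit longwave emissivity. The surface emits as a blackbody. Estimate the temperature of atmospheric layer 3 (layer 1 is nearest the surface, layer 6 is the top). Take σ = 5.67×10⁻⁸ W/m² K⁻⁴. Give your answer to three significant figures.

Top-of-atmosphere balance: σT_e⁴ = S(1−α)/4 = 71.19 W/m² → T_e = 188.2 K.
In the N-layer model, layer k (counted from the surface) has T_k = (N+1−k)^(1/4)·T_e.
T_3 = (4)^(1/4)·188.2 = 266.2 K.

266 K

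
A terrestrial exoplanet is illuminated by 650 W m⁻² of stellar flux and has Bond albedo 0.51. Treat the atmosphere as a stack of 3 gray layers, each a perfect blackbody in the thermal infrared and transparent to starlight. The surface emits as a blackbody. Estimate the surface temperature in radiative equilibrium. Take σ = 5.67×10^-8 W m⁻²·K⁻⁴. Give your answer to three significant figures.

274 kelvin

OLR = S(1−α)/4 = 79.62 W m⁻²; the top layer radiates at T_e = 193.6 K.
Layer-by-layer balance gives σT_s⁴ = (N+1)σT_e⁴, so T_s = 4^¼·193.6 = 273.8 K.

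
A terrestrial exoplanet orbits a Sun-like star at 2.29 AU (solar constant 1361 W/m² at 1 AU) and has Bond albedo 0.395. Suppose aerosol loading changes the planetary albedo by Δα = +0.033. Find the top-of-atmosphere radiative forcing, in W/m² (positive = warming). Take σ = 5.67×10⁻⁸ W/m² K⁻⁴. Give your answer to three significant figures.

-2.14 W/m²

Flux at the orbit: S = 1361/(2.29)² = 259.5 W/m².
TOA radiative forcing: ΔF = −S·Δα/4 = −259.5·(+0.033)/4 = -2.141 W/m².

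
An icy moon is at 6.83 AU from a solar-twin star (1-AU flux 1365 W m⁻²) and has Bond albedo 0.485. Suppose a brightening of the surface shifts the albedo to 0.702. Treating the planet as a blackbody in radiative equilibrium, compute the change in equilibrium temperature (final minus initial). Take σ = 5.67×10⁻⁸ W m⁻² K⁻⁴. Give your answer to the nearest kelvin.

Irradiance scales as 1/d², so S = 1365 W m⁻² × (1/6.83)² = 29.26 W m⁻².
Before: T₁ = [29.26·0.515/(4σ)]^(1/4) = 90.28 K.
Final:   T₂ = [S(1−0.702)/(4σ)]^(1/4) = 78.74 K.
Change: 78.74 − 90.28 = -11.54 K.

-12 kelvin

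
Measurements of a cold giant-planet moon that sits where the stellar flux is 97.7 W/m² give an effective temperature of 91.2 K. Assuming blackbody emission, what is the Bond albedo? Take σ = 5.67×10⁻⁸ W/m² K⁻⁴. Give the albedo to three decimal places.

Energy balance: S(1−α)/4 = σT⁴, so 1−α = 4σT⁴/S.
σT⁴ = 3.922 W/m², so 4σT⁴ = 15.69 W/m².
Hence α = 1 − 15.69/97.70 = 0.8394.

0.839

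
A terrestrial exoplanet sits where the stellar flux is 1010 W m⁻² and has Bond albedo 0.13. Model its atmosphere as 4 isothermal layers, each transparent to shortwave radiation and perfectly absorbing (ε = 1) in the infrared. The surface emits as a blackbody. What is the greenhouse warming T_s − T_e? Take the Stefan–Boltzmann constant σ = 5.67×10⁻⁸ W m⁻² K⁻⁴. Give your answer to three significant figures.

OLR = S(1−α)/4 = 219.7 W m⁻²; the top layer radiates at T_e = 249.5 K.
Surface: T_s = (5)^¼·T_e = 373.1 K.
Warming: T_s − T_e = 123.6 K.

124 K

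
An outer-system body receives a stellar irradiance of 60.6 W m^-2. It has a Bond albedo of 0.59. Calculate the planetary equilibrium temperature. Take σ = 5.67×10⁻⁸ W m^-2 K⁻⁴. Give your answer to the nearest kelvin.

Absorbed flux (global mean): S(1−α)/4 = 60.60·0.41/4 = 6.212 W m^-2.
Balancing against σT⁴: T = (6.212/5.67×10⁻⁸)^(1/4) = 102.3 K.

102 K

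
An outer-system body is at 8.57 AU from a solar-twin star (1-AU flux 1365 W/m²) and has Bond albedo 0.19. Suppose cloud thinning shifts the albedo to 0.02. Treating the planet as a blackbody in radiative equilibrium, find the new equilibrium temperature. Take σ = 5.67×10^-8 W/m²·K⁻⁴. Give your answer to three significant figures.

94.7 K

By the inverse-square law, S = 1365/8.57² = 18.59 W/m².
With the new albedo, S(1−α₂)/4 = 4.553 W/m², so T₂ = 94.66 K.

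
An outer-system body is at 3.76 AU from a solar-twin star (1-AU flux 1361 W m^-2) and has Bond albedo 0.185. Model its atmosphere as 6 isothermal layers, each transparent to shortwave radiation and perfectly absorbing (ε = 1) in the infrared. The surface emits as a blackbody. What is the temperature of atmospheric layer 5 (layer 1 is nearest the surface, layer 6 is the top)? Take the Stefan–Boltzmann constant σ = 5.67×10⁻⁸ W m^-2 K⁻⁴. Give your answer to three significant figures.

Flux at the orbit: S = 1361/(3.76)² = 96.27 W m^-2.
Top-of-atmosphere balance: σT_e⁴ = S(1−α)/4 = 19.61 W m^-2 → T_e = 136.4 K.
The net upward flux σT_e⁴ is constant between every pair of levels, so T_k⁴ = (N+1−k)T_e⁴.
With k = 5: T_5 = (6+1−5)^¼·136.4 K = 162.2 K.

162 K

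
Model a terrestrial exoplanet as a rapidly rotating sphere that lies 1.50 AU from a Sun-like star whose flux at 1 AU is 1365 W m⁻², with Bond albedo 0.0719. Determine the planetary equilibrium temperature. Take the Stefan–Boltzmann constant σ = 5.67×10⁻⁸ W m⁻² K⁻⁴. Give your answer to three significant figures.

Irradiance scales as 1/d², so S = 1365 W m⁻² × (1/1.50)² = 606.7 W m⁻².
The planet absorbs (1−α)S over its disc πR² and re-emits over 4πR², so the mean absorbed flux is (1−0.0719)·606.7/4 = 140.8 W m⁻².
In equilibrium σT⁴ equals this, so T = 223.2 K.

223 kelvin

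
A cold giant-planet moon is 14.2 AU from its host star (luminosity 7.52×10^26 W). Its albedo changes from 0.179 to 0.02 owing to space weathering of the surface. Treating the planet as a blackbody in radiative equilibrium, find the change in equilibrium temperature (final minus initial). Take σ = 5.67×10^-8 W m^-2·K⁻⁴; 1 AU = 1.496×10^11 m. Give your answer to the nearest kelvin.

4 kelvin

Orbital distance: d = 14.2 AU = 2.124×10^12 m.
S = L/(4πd²) = 13.26 W m^-2.
Before: T₁ = [13.26·0.821/(4σ)]^(1/4) = 83.24 K.
With α = 0.02, T₂ = 87.00 K.
Change: 87.00 − 83.24 = 3.767 K.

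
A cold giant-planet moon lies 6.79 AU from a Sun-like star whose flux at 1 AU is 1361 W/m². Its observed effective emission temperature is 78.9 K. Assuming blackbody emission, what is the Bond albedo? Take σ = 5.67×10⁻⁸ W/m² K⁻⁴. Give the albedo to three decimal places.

0.702

Irradiance scales as 1/d², so S = 1361 W/m² × (1/6.79)² = 29.52 W/m².
From σT⁴ = S(1−α)/4 we invert for α: 1−α = 4σT⁴/S.
σT⁴ = 2.197 W/m², so 4σT⁴ = 8.789 W/m².
1−α = 8.789/29.52 = 0.2977, so α = 0.7023.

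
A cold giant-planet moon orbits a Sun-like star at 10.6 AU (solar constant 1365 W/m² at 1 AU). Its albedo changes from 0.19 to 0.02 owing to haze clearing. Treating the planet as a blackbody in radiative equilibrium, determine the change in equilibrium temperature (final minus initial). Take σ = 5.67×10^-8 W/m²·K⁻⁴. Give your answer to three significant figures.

3.96 K

Irradiance scales as 1/d², so S = 1365 W/m² × (1/10.6)² = 12.15 W/m².
With α = 0.19, T₁ = 81.16 K.
Final:   T₂ = [S(1−0.02)/(4σ)]^(1/4) = 85.12 K.
Change: 85.12 − 81.16 = 3.959 K.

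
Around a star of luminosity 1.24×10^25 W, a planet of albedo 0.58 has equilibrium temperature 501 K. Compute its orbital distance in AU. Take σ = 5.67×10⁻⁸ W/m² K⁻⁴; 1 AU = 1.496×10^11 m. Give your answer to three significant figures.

Required flux: S = 4σT⁴/(1−α) = 34020 W/m².
From L = 4πd²S, d = √(1.24×10^25/(4π·34020)) = 5.386×10^9 m = 0.03600 AU.

0.0360 AU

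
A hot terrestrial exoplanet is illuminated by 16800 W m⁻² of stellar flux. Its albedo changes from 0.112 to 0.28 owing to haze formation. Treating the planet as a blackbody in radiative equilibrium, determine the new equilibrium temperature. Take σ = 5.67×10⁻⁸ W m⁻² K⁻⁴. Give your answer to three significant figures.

481 kelvin

With the new albedo, S(1−α₂)/4 = 3024 W m⁻², so T₂ = 480.6 K.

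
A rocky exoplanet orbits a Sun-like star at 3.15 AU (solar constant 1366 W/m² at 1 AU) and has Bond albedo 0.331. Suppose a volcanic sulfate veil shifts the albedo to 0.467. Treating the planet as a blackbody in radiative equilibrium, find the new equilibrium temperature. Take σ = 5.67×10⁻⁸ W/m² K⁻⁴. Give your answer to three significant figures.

134 kelvin

By the inverse-square law, S = 1366/3.15² = 137.7 W/m².
With the new albedo, S(1−α₂)/4 = 18.34 W/m², so T₂ = 134.1 K.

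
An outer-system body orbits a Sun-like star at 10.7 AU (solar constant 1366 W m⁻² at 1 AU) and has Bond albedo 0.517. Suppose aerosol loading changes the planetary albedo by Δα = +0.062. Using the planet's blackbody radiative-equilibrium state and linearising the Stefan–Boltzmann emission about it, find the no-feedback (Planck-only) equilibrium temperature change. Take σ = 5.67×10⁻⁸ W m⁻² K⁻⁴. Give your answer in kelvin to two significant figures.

-2.3 kelvin

By the inverse-square law, S = 1366/10.7² = 11.93 W m⁻².
Reference equilibrium: T_e = [S(1−α)/(4σ)]^(1/4) = 71.00 K.
The change in absorbed flux is Δ[S(1−α)/4] = −SΔα/4 = -0.1849 W m⁻².
The Planck feedback parameter is 4σT_e³ = 0.08117 W m⁻²/K.
So ΔT₀ = -0.1849/0.08117 = -2.28 K.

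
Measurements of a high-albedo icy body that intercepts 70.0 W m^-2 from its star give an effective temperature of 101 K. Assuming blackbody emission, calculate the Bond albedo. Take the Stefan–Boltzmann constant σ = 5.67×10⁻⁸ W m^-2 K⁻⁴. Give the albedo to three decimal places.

Rearranging the radiative balance, α = 1 − 4σT⁴/S.
4σT⁴ = 4·5.67×10⁻⁸·(101)⁴ = 23.60 W m^-2.
1−α = 23.60/70.00 = 0.3372, so α = 0.6628.

0.663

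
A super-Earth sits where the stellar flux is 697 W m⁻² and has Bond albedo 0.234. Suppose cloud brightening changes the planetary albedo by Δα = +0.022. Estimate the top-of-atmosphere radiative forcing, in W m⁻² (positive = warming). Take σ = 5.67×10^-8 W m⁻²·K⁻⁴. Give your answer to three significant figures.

ΔF = −(S/4)Δα = −(697.0/4)×(+0.022) = -3.833 W m⁻².

-3.83 W m⁻²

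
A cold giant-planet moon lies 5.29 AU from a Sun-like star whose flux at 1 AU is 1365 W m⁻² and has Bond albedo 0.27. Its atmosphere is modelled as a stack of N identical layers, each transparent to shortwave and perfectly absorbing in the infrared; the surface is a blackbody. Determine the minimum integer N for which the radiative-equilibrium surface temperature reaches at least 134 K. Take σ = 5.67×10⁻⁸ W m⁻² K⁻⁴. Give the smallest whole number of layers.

Irradiance scales as 1/d², so S = 1365 W m⁻² × (1/5.29)² = 48.78 W m⁻².
The effective emission temperature is T_e = [S(1−α)/(4σ)]^¼ = 111.9 K.
Since T_s⁴ = (N+1)T_e⁴, we need N ≥ (T_s/T_e)⁴ − 1 = 1.054.
So N ≥ 1.054; the smallest integer is N = 2.

2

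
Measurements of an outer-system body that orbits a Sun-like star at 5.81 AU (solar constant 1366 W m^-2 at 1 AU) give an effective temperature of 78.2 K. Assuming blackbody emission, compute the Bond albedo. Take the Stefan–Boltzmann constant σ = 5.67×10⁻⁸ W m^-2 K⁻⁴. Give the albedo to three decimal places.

0.790

Irradiance scales as 1/d², so S = 1366 W m^-2 × (1/5.81)² = 40.47 W m^-2.
From σT⁴ = S(1−α)/4 we invert for α: 1−α = 4σT⁴/S.
4σT⁴ = 4·5.67×10⁻⁸·(78.2)⁴ = 8.481 W m^-2.
1−α = 8.481/40.47 = 0.2096, so α = 0.7904.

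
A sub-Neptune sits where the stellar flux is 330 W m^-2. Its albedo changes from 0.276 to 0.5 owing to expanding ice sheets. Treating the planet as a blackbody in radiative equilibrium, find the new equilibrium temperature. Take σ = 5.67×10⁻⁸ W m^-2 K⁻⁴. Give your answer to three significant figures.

164 K

New equilibrium: T₂ = [(1−0.5)·330.0/(4σ)]^(1/4) = 164.2 K.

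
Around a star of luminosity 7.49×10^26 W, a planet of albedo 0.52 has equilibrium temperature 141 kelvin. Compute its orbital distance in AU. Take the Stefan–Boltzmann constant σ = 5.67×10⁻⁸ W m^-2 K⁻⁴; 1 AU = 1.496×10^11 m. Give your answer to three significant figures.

3.78 AU

Required flux: S = 4σT⁴/(1−α) = 186.8 W m^-2.
From L = 4πd²S, d = √(7.49×10^26/(4π·186.8)) = 5.649×10^11 m = 3.776 AU.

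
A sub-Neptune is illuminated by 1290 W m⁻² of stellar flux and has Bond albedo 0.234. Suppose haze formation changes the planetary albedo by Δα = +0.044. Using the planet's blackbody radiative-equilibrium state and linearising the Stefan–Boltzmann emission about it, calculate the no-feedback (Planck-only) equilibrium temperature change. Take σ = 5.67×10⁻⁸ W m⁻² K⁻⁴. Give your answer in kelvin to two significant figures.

The baseline emission temperature is T_e = 256.9 K.
TOA radiative forcing: ΔF = −S·Δα/4 = −1290·(+0.044)/4 = -14.19 W m⁻².
The Planck feedback parameter is 4σT_e³ = 3.846 W m⁻²/K.
Hence the no-feedback warming is ΔF/(4σT_e³) = -3.69 K.

-3.7 K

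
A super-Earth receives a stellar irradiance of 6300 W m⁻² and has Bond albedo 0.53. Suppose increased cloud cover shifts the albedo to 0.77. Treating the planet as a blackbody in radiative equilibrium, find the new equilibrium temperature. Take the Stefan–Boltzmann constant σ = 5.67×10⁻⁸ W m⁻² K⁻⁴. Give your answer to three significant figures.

New equilibrium: T₂ = [(1−0.77)·6300/(4σ)]^(1/4) = 282.7 K.

283 kelvin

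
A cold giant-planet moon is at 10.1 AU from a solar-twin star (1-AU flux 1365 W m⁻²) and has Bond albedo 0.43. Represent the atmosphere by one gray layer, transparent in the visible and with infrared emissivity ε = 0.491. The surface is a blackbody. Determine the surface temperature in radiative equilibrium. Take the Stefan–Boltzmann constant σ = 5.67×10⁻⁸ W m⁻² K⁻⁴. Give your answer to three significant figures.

81.7 K

Irradiance scales as 1/d², so S = 1365 W m⁻² × (1/10.1)² = 13.38 W m⁻².
At the top of the atmosphere, σT_e⁴ = S(1−α)/4 = 1.907 W m⁻², giving T_e = 76.15 K.
Surface balance with a leaky layer gives σT_s⁴ = σT_e⁴·2/(2−ε), so T_s = T_e·[2/(2−0.491)]^(1/4) = 81.71 K.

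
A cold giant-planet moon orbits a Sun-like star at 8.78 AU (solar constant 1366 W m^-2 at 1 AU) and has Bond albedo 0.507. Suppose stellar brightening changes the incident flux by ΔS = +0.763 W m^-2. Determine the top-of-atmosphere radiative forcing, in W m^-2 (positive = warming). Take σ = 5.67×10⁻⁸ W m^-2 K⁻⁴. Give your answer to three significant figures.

0.0940 W m^-2

Flux at the orbit: S = 1366/(8.78)² = 17.72 W m^-2.
TOA radiative forcing: ΔF = (1−α)ΔS/4 = 0.493·(+0.763)/4 = 0.09404 W m^-2.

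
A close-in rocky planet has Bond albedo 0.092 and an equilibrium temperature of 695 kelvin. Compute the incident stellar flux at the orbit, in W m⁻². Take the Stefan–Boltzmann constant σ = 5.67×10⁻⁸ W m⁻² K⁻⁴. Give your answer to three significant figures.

58300 W m⁻²

From S(1−α)/4 = σT⁴: S = 4σT⁴/(1−α).
σT⁴ = 5.67×10⁻⁸·(695)⁴ = 13230 W m⁻².
So S = 4×13230/(1−0.092) = 58280 W m⁻².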